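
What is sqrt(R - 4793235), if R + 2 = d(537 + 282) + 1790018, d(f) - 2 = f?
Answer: I*sqrt(3002398) ≈ 1732.7*I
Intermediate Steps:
d(f) = 2 + f
R = 1790837 (R = -2 + ((2 + (537 + 282)) + 1790018) = -2 + ((2 + 819) + 1790018) = -2 + (821 + 1790018) = -2 + 1790839 = 1790837)
sqrt(R - 4793235) = sqrt(1790837 - 4793235) = sqrt(-3002398) = I*sqrt(3002398)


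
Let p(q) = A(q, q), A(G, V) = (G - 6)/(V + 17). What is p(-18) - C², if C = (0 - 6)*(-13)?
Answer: -6060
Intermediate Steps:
A(G, V) = (-6 + G)/(17 + V)
C = 78 (C = -6*(-13) = 78)
p(q) = (-6 + q)/(17 + q)
p(-18) - C² = (-6 - 18)/(17 - 18) - 1*78² = -24/(-1) - 1*6084 = -1*(-24) - 6084 = 24 - 6084 = -6060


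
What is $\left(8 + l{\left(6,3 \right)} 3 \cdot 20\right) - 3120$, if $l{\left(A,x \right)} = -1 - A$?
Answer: $-3532$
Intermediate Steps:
$\left(8 + l{\left(6,3 \right)} 3 \cdot 20\right) - 3120 = \left(8 + \left(-1 - 6\right) 3 \cdot 20\right) - 3120 = \left(8 + \left(-7\right) 3 \cdot 20\right) - 3120 = \left(8 - 420\right) - 3120 = -412 - 3120 = -3532$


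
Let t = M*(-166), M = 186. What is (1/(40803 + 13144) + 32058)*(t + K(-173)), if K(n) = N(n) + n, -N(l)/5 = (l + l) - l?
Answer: -52201203468568/53947 ≈ -9.6764e+8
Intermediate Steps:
N(l) = -5*l (N(l) = -5*((l + l) - l) = -5*(2*l - l) = -5*l)
K(n) = -4*n (K(n) = -5*n + n = -4*n)
t = -30876 (t = 186*(-166) = -30876)
(1/(40803 + 13144) + 32058)*(t + K(-173)) = (1/(40803 + 13144) + 32058)*(-30876 - 4*(-173)) = (1/53947 + 32058)*(-30876 + 692) = (1/53947 + 32058)*(-30184) = (1729432927/53947)*(-30184) = -52201203468568/53947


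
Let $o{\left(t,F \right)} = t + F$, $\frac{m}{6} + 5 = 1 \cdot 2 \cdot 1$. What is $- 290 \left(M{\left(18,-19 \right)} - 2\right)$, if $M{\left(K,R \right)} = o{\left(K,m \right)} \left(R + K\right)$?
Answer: $580$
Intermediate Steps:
$m = -18$ ($m = -30 + 6 \cdot 1 \cdot 2 \cdot 1 = -30 + 6 \cdot 2 \cdot 1 = -30 + 6 \cdot 2 = -30 + 12 = -18$)
$o{\left(t,F \right)} = F + t$
$M{\left(K,R \right)} = \left(-18 + K\right) \left(K + R\right)$ ($M{\left(K,R \right)} = \left(-18 + K\right) \left(R + K\right) = \left(-18 + K\right) \left(K + R\right)$)
$- 290 \left(M{\left(18,-19 \right)} - 2\right) = - 290 \left(\left(-18 + 18\right) \left(18 - 19\right) - 2\right) = - 290 \left(0 \left(-1\right) - 2\right) = - 290 \left(0 - 2\right) = \left(-290\right) \left(-2\right) = 580$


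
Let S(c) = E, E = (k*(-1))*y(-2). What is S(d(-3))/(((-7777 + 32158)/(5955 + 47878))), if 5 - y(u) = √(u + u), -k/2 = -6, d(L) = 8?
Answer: -1076660/8127 + 430664*I/8127 ≈ -132.48 + 52.992*I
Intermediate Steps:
k = 12 (k = -2*(-6) = 12)
y(u) = 5 - √2*√u (y(u) = 5 - √(u + u) = 5 - √(2*u) = 5 - √2*√u)
E = -60 + 24*I (E = (12*(-1))*(5 - √2*√(-2)) = -12*(5 - √2*I*√2) = -12*(5 - 2*I) = -60 + 24*I ≈ -60.0 + 24.0*I)
S(c) = -60 + 24*I
S(d(-3))/(((-7777 + 32158)/(5955 + 47878))) = (-60 + 24*I)/(((-7777 + 32158)/(5955 + 47878))) = (-60 + 24*I)/((24381/53833)) = (-60 + 24*I)/((24381*(1/53833))) = (-60 + 24*I)/(24381/53833) = (-60 + 24*I)*(53833/24381) = -1076660/8127 + 430664*I/8127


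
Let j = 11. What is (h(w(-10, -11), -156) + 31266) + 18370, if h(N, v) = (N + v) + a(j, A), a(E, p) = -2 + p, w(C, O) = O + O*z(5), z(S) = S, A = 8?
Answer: 49420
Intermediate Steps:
w(C, O) = 6*O (w(C, O) = O + O*5 = O + 5*O = 6*O)
h(N, v) = 6 + N + v (h(N, v) = (N + v) + (-2 + 8) = (N + v) + 6 = 6 + N + v)
(h(w(-10, -11), -156) + 31266) + 18370 = ((6 + 6*(-11) - 156) + 31266) + 18370 = ((6 - 66 - 156) + 31266) + 18370 = (-216 + 31266) + 18370 = 31050 + 18370 = 49420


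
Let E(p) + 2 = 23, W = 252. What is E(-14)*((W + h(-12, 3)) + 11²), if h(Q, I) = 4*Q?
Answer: 6825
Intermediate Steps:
E(p) = 21 (E(p) = -2 + 23 = 21)
E(-14)*((W + h(-12, 3)) + 11²) = 21*((252 + 4*(-12)) + 11²) = 21*((252 - 48) + 121) = 21*(204 + 121) = 21*325 = 6825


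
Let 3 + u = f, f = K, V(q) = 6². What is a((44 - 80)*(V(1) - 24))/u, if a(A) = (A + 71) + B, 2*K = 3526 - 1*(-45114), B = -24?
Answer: -385/24317 ≈ -0.015833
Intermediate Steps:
V(q) = 36
K = 24320 (K = (3526 - 1*(-45114))/2 = (3526 + 45114)/2 = (½)*48640 = 24320)
f = 24320
u = 24317 (u = -3 + 24320 = 24317)
a(A) = 47 + A (a(A) = (A + 71) - 24 = (71 + A) - 24 = 47 + A)
a((44 - 80)*(V(1) - 24))/u = (47 + (44 - 80)*(36 - 24))/24317 = (47 - 36*12)*(1/24317) = (47 - 432)*(1/24317) = -385*1/24317 = -385/24317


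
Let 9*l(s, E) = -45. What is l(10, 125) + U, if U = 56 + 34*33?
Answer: 1173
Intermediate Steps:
l(s, E) = -5 (l(s, E) = (⅑)*(-45) = -5)
U = 1178 (U = 56 + 1122 = 1178)
l(10, 125) + U = -5 + 1178 = 1173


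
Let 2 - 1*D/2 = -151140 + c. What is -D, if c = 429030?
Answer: 555776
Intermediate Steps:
D = -555776 (D = 4 - 2*(-151140 + 429030) = 4 - 2*277890 = 4 - 555780 = -555776)
-D = -1*(-555776) = 555776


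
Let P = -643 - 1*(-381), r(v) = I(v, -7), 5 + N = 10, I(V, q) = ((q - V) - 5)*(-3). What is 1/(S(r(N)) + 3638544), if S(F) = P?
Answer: 1/3638282 ≈ 2.7485e-7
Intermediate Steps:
I(V, q) = 15 - 3*q + 3*V (I(V, q) = (-5 + q - V)*(-3) = 15 - 3*q + 3*V)
N = 5 (N = -5 + 10 = 5)
r(v) = 36 + 3*v (r(v) = 15 - 3*(-7) + 3*v = 15 + 21 + 3*v = 36 + 3*v)
P = -262 (P = -643 + 381 = -262)
S(F) = -262
1/(S(r(N)) + 3638544) = 1/(-262 + 3638544) = 1/3638282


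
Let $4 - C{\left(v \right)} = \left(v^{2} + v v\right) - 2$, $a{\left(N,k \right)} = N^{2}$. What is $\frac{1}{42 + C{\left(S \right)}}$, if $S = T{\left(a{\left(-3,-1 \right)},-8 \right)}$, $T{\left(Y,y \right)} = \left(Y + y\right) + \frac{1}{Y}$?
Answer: $\frac{81}{3688} \approx 0.021963$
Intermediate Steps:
$T{\left(Y,y \right)} = Y + y + \frac{1}{Y}$
$S = \frac{10}{9}$ ($S = \left(-3\right)^{2} - 8 + \frac{1}{\left(-3\right)^{2}} = 9 - 8 + \frac{1}{9} = \frac{10}{9} \approx 1.1111$)
$C{\left(v \right)} = 6 - 2 v^{2}$ ($C{\left(v \right)} = 4 - \left(\left(v^{2} + v v\right) - 2\right) = 4 - \left(\left(v^{2} + v^{2}\right) - 2\right) = 4 - \left(2 v^{2} - 2\right) = 4 - \left(-2 + 2 v^{2}\right) = 6 - 2 v^{2}$)
$\frac{1}{42 + C{\left(S \right)}} = \frac{1}{42 + \left(6 - 2 \left(\frac{10}{9}\right)^{2}\right)} = \frac{1}{42 + \left(6 - \frac{200}{81}\right)} = \frac{1}{42 + \frac{286}{81}} = \frac{1}{\frac{3688}{81}} = \frac{81}{3688}$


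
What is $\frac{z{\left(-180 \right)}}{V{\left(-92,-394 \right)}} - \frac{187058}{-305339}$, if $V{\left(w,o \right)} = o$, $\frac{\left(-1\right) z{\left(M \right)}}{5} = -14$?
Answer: $\frac{26163561}{60151783} \approx 0.43496$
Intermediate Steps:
$z{\left(M \right)} = 70$ ($z{\left(M \right)} = \left(-5\right) \left(-14\right) = 70$)
$\frac{z{\left(-180 \right)}}{V{\left(-92,-394 \right)}} - \frac{187058}{-305339} = \frac{70}{-394} - \frac{187058}{-305339} = 70 \left(- \frac{1}{394}\right) - - \frac{187058}{305339} = - \frac{35}{197} + \frac{187058}{305339} = \frac{26163561}{60151783}$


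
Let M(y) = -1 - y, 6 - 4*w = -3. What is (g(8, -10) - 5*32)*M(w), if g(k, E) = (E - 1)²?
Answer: 507/4 ≈ 126.75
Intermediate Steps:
w = 9/4 (w = 3/2 - ¼*(-3) = 3/2 + ¾ = 9/4 ≈ 2.2500)
g(k, E) = (-1 + E)²
(g(8, -10) - 5*32)*M(w) = ((-1 - 10)² - 5*32)*(-1 - 1*9/4) = ((-11)² - 160)*(-1 - 9/4) = (121 - 160)*(-13/4) = -39*(-13/4) = 507/4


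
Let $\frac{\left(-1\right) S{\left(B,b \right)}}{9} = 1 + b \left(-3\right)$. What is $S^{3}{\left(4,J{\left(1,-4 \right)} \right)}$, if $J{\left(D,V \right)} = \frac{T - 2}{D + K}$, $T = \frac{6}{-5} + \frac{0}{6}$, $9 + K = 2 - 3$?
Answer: $\frac{27}{125} \approx 0.216$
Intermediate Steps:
$K = -10$ ($K = -9 + \left(2 - 3\right) = -9 - 1 = -10$)
$T = - \frac{6}{5}$ ($T = 6 \left(- \frac{1}{5}\right) + 0 \cdot \frac{1}{6} = - \frac{6}{5} + 0 = - \frac{6}{5} \approx -1.2$)
$J{\left(D,V \right)} = - \frac{16}{5 \left(-10 + D\right)}$ ($J{\left(D,V \right)} = \frac{- \frac{6}{5} - 2}{D - 10} = - \frac{16}{5 \left(-10 + D\right)}$)
$S{\left(B,b \right)} = -9 + 27 b$ ($S{\left(B,b \right)} = - 9 \left(1 + b \left(-3\right)\right) = - 9 \left(1 - 3 b\right) = -9 + 27 b$)
$S^{3}{\left(4,J{\left(1,-4 \right)} \right)} = \left(-9 + 27 \left(- \frac{16}{-50 + 5 \cdot 1}\right)\right)^{3} = \left(-9 + 27 \left(- \frac{16}{-50 + 5}\right)\right)^{3} = \left(-9 + 27 \left(- \frac{16}{-45}\right)\right)^{3} = \left(-9 + 27 \left(\left(-16\right) \left(- \frac{1}{45}\right)\right)\right)^{3} = \left(-9 + 27 \cdot \frac{16}{45}\right)^{3} = \left(-9 + \frac{48}{5}\right)^{3} = \left(\frac{3}{5}\right)^{3} = \frac{27}{125}$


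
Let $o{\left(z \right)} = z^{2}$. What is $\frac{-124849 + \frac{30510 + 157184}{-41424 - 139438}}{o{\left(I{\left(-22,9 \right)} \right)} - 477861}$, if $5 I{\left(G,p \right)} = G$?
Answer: $\frac{282257844150}{1080292433671} \approx 0.26128$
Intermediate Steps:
$I{\left(G,p \right)} = \frac{G}{5}$
$\frac{-124849 + \frac{30510 + 157184}{-41424 - 139438}}{o{\left(I{\left(-22,9 \right)} \right)} - 477861} = \frac{-124849 + \frac{30510 + 157184}{-41424 - 139438}}{\left(\frac{1}{5} \left(-22\right)\right)^{2} - 477861} = \frac{-124849 + \frac{187694}{-180862}}{\left(- \frac{22}{5}\right)^{2} - 477861} = \frac{-124849 + 187694 \left(- \frac{1}{180862}\right)}{\frac{484}{25} - 477861} = \frac{-124849 - \frac{93847}{90431}}{- \frac{11946041}{25}} = \left(- \frac{11290313766}{90431}\right) \left(- \frac{25}{11946041}\right) = \frac{282257844150}{1080292433671}$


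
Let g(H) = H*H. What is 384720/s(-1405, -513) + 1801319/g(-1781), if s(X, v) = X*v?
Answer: 12916125769/11724299847 ≈ 1.1017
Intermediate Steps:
g(H) = H**2
384720/s(-1405, -513) + 1801319/g(-1781) = 384720/((-1405*(-513))) + 1801319/((-1781)**2) = 384720/720765 + 1801319/3171961 = 384720*(1/720765) + 1801319*(1/3171961) = 25648/48051 + 138563/243997 = 12916125769/11724299847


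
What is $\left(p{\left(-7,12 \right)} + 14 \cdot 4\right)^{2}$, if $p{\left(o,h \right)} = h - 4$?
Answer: $4096$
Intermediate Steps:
$p{\left(o,h \right)} = -4 + h$
$\left(p{\left(-7,12 \right)} + 14 \cdot 4\right)^{2} = \left(\left(-4 + 12\right) + 14 \cdot 4\right)^{2} = \left(8 + 56\right)^{2} = 64^{2} = 4096$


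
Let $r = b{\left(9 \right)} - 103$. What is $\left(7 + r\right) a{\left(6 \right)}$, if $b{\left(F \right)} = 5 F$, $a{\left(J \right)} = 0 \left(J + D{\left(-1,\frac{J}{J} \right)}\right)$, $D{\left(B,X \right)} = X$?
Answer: $0$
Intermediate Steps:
$a{\left(J \right)} = 0$ ($a{\left(J \right)} = 0 \left(J + \frac{J}{J}\right) = 0 \left(J + 1\right) = 0 \left(1 + J\right) = 0$)
$r = -58$ ($r = 5 \cdot 9 - 103 = 45 - 103 = -58$)
$\left(7 + r\right) a{\left(6 \right)} = \left(7 - 58\right) 0 = \left(-51\right) 0 = 0$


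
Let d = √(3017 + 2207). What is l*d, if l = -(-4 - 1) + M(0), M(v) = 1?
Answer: 12*√1306 ≈ 433.66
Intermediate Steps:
d = 2*√1306 (d = √5224 = 2*√1306 ≈ 72.277)
l = 6 (l = -(-4 - 1) + 1 = -1*(-5) + 1 = 5 + 1 = 6)
l*d = 6*(2*√1306) = 12*√1306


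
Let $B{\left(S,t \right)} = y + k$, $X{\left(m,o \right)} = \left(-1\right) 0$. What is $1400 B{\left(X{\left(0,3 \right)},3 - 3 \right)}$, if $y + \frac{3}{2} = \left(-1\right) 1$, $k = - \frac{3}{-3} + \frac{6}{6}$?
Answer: $-700$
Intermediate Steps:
$X{\left(m,o \right)} = 0$
$k = 2$ ($k = \left(-3\right) \left(- \frac{1}{3}\right) + 6 \cdot \frac{1}{6} = 1 + 1 = 2$)
$y = - \frac{5}{2}$ ($y = - \frac{3}{2} - 1 = - \frac{5}{2} \approx -2.5$)
$B{\left(S,t \right)} = - \frac{1}{2}$ ($B{\left(S,t \right)} = - \frac{5}{2} + 2 = - \frac{1}{2}$)
$1400 B{\left(X{\left(0,3 \right)},3 - 3 \right)} = 1400 \left(- \frac{1}{2}\right) = -700$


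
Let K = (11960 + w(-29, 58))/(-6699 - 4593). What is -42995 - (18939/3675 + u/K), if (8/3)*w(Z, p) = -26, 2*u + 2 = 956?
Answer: -2491533869988/58556225 ≈ -42549.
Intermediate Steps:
u = 477 (u = -1 + (½)*956 = -1 + 478 = 477)
w(Z, p) = -39/4 (w(Z, p) = (3/8)*(-26) = -39/4)
K = -47801/45168 (K = (11960 - 39/4)/(-6699 - 4593) = (47801/4)/(-11292) = (47801/4)*(-1/11292) = -47801/45168 ≈ -1.0583)
-42995 - (18939/3675 + u/K) = -42995 - (18939/3675 + 477/(-47801/45168)) = -42995 - (18939*(1/3675) + 477*(-45168/47801)) = -42995 - (6313/1225 - 21545136/47801) = -42995 - 1*(-26091023887/58556225) = -42995 + 26091023887/58556225 = -2491533869988/58556225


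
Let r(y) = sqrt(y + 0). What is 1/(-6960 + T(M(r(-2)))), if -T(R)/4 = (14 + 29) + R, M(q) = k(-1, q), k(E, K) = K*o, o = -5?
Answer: -1783/12716556 - 5*I*sqrt(2)/12716556 ≈ -0.00014021 - 5.5605e-7*I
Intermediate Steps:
r(y) = sqrt(y)
k(E, K) = -5*K (k(E, K) = K*(-5) = -5*K)
M(q) = -5*q
T(R) = -172 - 4*R (T(R) = -4*((14 + 29) + R) = -4*(43 + R) = -172 - 4*R)
1/(-6960 + T(M(r(-2)))) = 1/(-6960 + (-172 - (-20)*sqrt(-2))) = 1/(-6960 + (-172 - (-20)*I*sqrt(2))) = 1/(-6960 + (-172 + 20*I*sqrt(2))) = 1/(-7132 + 20*I*sqrt(2))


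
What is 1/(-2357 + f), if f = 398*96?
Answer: 1/35851 ≈ 2.7893e-5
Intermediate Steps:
f = 38208
1/(-2357 + f) = 1/(-2357 + 38208) = 1/35851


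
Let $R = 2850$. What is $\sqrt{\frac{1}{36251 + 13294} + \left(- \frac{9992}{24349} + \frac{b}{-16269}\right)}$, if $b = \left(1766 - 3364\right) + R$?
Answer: $\frac{i \sqrt{2317377288386460859456755}}{2180717014905} \approx 0.69807 i$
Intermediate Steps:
$b = 1252$ ($b = \left(1766 - 3364\right) + 2850 = -1598 + 2850 = 1252$)
$\sqrt{\frac{1}{36251 + 13294} + \left(- \frac{9992}{24349} + \frac{b}{-16269}\right)} = \sqrt{\frac{1}{36251 + 13294} + \left(- \frac{9992}{24349} + \frac{1252}{-16269}\right)} = \sqrt{\frac{1}{49545} + \left(\left(-9992\right) \frac{1}{24349} + 1252 \left(- \frac{1}{16269}\right)\right)} = \sqrt{\frac{1}{49545} - \frac{193044796}{396133881}} = \sqrt{- \frac{3188002761313}{6542151044715}} = \frac{i \sqrt{2317377288386460859456755}}{2180717014905}$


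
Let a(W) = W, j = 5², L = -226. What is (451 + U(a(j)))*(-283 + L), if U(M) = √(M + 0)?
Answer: -232104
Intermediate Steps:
j = 25
U(M) = √M
(451 + U(a(j)))*(-283 + L) = (451 + √25)*(-283 - 226) = (451 + 5)*(-509) = 456*(-509) = -232104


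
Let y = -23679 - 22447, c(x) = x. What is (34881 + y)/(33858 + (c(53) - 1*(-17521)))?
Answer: -11245/51432 ≈ -0.21864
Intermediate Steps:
y = -46126
(34881 + y)/(33858 + (c(53) - 1*(-17521))) = (34881 - 46126)/(33858 + (53 - 1*(-17521))) = -11245/(33858 + (53 + 17521)) = -11245/(33858 + 17574) = -11245/51432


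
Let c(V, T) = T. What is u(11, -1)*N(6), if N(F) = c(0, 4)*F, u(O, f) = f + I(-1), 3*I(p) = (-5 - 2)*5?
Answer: -304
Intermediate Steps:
I(p) = -35/3 (I(p) = ((-5 - 2)*5)/3 = (-7*5)/3 = (⅓)*(-35) = -35/3)
u(O, f) = -35/3 + f (u(O, f) = f - 35/3 = -35/3 + f)
N(F) = 4*F
u(11, -1)*N(6) = (-35/3 - 1)*(4*6) = -38/3*24 = -304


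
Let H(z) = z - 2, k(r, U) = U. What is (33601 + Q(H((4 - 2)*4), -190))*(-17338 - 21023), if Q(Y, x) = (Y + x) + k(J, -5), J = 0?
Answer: -1281717732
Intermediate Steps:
H(z) = -2 + z
Q(Y, x) = -5 + Y + x (Q(Y, x) = (Y + x) - 5 = -5 + Y + x)
(33601 + Q(H((4 - 2)*4), -190))*(-17338 - 21023) = (33601 + (-5 + (-2 + (4 - 2)*4) - 190))*(-17338 - 21023) = (33601 + (-5 + (-2 + 2*4) - 190))*(-38361) = (33601 + (-5 + (-2 + 8) - 190))*(-38361) = (33601 + (-5 + 6 - 190))*(-38361) = (33601 - 189)*(-38361) = 33412*(-38361) = -1281717732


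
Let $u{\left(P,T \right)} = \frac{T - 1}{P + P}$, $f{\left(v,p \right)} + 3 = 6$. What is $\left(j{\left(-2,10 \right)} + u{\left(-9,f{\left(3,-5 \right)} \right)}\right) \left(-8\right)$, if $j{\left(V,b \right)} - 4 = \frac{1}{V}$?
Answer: $- \frac{244}{9} \approx -27.111$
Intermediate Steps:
$f{\left(v,p \right)} = 3$ ($f{\left(v,p \right)} = -3 + 6 = 3$)
$j{\left(V,b \right)} = 4 + \frac{1}{V}$
$u{\left(P,T \right)} = \frac{-1 + T}{2 P}$
$\left(j{\left(-2,10 \right)} + u{\left(-9,f{\left(3,-5 \right)} \right)}\right) \left(-8\right) = \left(\left(4 + \frac{1}{-2}\right) + \frac{-1 + 3}{2 \left(-9\right)}\right) \left(-8\right) = \left(\left(4 - \frac{1}{2}\right) + \frac{1}{2} \left(- \frac{1}{9}\right) 2\right) \left(-8\right) = \left(\frac{7}{2} - \frac{1}{9}\right) \left(-8\right) = \frac{61}{18} \left(-8\right) = - \frac{244}{9}$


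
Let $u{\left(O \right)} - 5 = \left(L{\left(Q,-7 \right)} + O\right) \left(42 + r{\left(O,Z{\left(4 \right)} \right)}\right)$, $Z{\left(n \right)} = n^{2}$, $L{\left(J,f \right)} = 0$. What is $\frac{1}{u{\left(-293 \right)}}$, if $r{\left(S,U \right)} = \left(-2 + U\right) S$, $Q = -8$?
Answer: $\frac{1}{1189585} \approx 8.4063 \cdot 10^{-7}$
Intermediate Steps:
$r{\left(S,U \right)} = S \left(-2 + U\right)$
$u{\left(O \right)} = 5 + O \left(42 + 14 O\right)$ ($u{\left(O \right)} = 5 + \left(0 + O\right) \left(42 + O \left(-2 + 4^{2}\right)\right) = 5 + O \left(42 + O \left(-2 + 16\right)\right) = 5 + O \left(42 + O 14\right) = 5 + O \left(42 + 14 O\right)$)
$\frac{1}{u{\left(-293 \right)}} = \frac{1}{5 + 14 \left(-293\right)^{2} + 42 \left(-293\right)} = \frac{1}{5 + 14 \cdot 85849 - 12306} = \frac{1}{5 + 1201886 - 12306} = \frac{1}{1189585}$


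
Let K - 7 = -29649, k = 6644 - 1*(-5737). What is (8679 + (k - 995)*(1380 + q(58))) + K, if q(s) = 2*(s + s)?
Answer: 18333269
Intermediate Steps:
k = 12381 (k = 6644 + 5737 = 12381)
K = -29642 (K = 7 - 29649 = -29642)
q(s) = 4*s (q(s) = 2*(2*s) = 4*s)
(8679 + (k - 995)*(1380 + q(58))) + K = (8679 + (12381 - 995)*(1380 + 4*58)) - 29642 = (8679 + 11386*(1380 + 232)) - 29642 = (8679 + 11386*1612) - 29642 = (8679 + 18354232) - 29642 = 18362911 - 29642 = 18333269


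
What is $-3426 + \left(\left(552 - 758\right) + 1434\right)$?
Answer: $-2198$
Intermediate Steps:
$-3426 + \left(\left(552 - 758\right) + 1434\right) = -3426 + \left(-206 + 1434\right) = -3426 + 1228 = -2198$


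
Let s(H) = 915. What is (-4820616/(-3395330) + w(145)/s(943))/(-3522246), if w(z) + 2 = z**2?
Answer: -7579088623/1094265657272970 ≈ -6.9262e-6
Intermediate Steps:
w(z) = -2 + z**2
(-4820616/(-3395330) + w(145)/s(943))/(-3522246) = (-4820616/(-3395330) + (-2 + 145**2)/915)/(-3522246) = (-4820616*(-1/3395330) + (-2 + 21025)*(1/915))*(-1/3522246) = (2410308/1697665 + 21023*(1/915))*(-1/3522246) = (2410308/1697665 + 21023/915)*(-1/3522246) = (7579088623/310672695)*(-1/3522246) = -7579088623/1094265657272970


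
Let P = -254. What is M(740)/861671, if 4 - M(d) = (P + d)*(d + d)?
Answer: -719276/861671 ≈ -0.83475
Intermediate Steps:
M(d) = 4 - 2*d*(-254 + d) (M(d) = 4 - (-254 + d)*(d + d) = 4 - (-254 + d)*2*d = 4 - 2*d*(-254 + d))
M(740)/861671 = (4 - 2*740² + 508*740)/861671 = (4 - 2*547600 + 375920)*(1/861671) = (4 - 1095200 + 375920)*(1/861671) = -719276*1/861671 = -719276/861671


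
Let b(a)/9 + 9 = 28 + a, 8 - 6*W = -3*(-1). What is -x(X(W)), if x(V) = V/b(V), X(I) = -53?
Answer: -53/306 ≈ -0.17320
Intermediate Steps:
W = 5/6 (W = 4/3 - (-1)*(-1)/2 = 4/3 - 1/6*3 = 4/3 - 1/2 = 5/6 ≈ 0.83333)
b(a) = 171 + 9*a (b(a) = -81 + 9*(28 + a) = -81 + (252 + 9*a) = 171 + 9*a)
x(V) = V/(171 + 9*V)
-x(X(W)) = -(-53)/(9*(19 - 53)) = -(-53)/(9*(-34)) = -(-53)*(-1)/(9*34) = -1*53/306 = -53/306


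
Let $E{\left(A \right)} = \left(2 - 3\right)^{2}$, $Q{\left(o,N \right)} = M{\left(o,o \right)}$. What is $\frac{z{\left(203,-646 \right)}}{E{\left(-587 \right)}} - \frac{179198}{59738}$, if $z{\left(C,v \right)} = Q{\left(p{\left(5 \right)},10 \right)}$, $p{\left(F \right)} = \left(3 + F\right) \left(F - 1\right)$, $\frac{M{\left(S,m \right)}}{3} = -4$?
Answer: $- \frac{448027}{29869} \approx -15.0$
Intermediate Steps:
$M{\left(S,m \right)} = -12$ ($M{\left(S,m \right)} = 3 \left(-4\right) = -12$)
$p{\left(F \right)} = \left(-1 + F\right) \left(3 + F\right)$ ($p{\left(F \right)} = \left(3 + F\right) \left(-1 + F\right) = \left(-1 + F\right) \left(3 + F\right)$)
$Q{\left(o,N \right)} = -12$
$z{\left(C,v \right)} = -12$
$E{\left(A \right)} = 1$ ($E{\left(A \right)} = \left(-1\right)^{2} = 1$)
$\frac{z{\left(203,-646 \right)}}{E{\left(-587 \right)}} - \frac{179198}{59738} = - \frac{12}{1} - \frac{179198}{59738} = \left(-12\right) 1 - \frac{89599}{29869} = -12 - \frac{89599}{29869} = - \frac{448027}{29869}$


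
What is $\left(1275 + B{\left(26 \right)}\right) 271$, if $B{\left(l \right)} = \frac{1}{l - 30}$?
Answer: $\frac{1381829}{4} \approx 3.4546 \cdot 10^{5}$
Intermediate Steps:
$B{\left(l \right)} = \frac{1}{-30 + l}$
$\left(1275 + B{\left(26 \right)}\right) 271 = \left(1275 + \frac{1}{-30 + 26}\right) 271 = \left(1275 + \frac{1}{-4}\right) 271 = \left(1275 - \frac{1}{4}\right) 271 = \frac{5099}{4} \cdot 271 = \frac{1381829}{4}$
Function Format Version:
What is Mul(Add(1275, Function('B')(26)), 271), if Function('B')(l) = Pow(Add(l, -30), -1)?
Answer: Rational(1381829, 4) ≈ 3.4546e+5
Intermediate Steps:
Function('B')(l) = Pow(Add(-30, l), -1)
Mul(Add(1275, Function('B')(26)), 271) = Mul(Add(1275, Pow(Add(-30, 26), -1)), 271) = Mul(Add(1275, Pow(-4, -1)), 271) = Mul(Add(1275, Rational(-1, 4)), 271) = Mul(Rational(5099, 4), 271) = Rational(1381829, 4)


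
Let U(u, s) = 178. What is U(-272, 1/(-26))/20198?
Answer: 89/10099 ≈ 0.0088128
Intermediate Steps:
U(-272, 1/(-26))/20198 = 178/20198 = 178*(1/20198) = 89/10099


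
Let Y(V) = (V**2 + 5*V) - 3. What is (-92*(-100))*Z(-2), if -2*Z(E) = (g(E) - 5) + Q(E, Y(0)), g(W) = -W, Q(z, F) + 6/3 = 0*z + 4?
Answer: 4600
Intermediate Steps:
Y(V) = -3 + V**2 + 5*V
Q(z, F) = 2 (Q(z, F) = -2 + (0*z + 4) = -2 + (0 + 4) = -2 + 4 = 2)
Z(E) = 3/2 + E/2 (Z(E) = -((-E - 5) + 2)/2 = -((-5 - E) + 2)/2 = -(-3 - E)/2 = 3/2 + E/2)
(-92*(-100))*Z(-2) = (-92*(-100))*(3/2 + (1/2)*(-2)) = 9200*(3/2 - 1) = 9200*(1/2) = 4600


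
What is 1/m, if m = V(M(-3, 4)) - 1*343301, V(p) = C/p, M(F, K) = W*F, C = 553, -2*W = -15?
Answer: -45/15449651 ≈ -2.9127e-6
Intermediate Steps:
W = 15/2 (W = -½*(-15) = 15/2 ≈ 7.5000)
M(F, K) = 15*F/2
V(p) = 553/p
m = -15449651/45 (m = 553/(((15/2)*(-3))) - 1*343301 = 553/(-45/2) - 343301 = 553*(-2/45) - 343301 = -1106/45 - 343301 = -15449651/45 ≈ -3.4333e+5)
1/m = 1/(-15449651/45) = -45/15449651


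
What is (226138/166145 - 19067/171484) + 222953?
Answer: 6352236171470617/28491209180 ≈ 2.2295e+5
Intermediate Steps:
(226138/166145 - 19067/171484) + 222953 = 35611162077/28491209180 + 222953 = 6352236171470617/28491209180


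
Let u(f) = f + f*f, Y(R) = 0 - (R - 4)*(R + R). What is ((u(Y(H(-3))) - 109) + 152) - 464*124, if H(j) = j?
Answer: -55771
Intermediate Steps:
Y(R) = -2*R*(-4 + R) (Y(R) = 0 - (-4 + R)*2*R = 0 - 2*R*(-4 + R) = -2*R*(-4 + R))
u(f) = f + f**2
((u(Y(H(-3))) - 109) + 152) - 464*124 = (((2*(-3)*(4 - 1*(-3)))*(1 + 2*(-3)*(4 - 1*(-3))) - 109) + 152) - 464*124 = (((2*(-3)*(4 + 3))*(1 + 2*(-3)*(4 + 3)) - 109) + 152) - 57536 = (((2*(-3)*7)*(1 + 2*(-3)*7) - 109) + 152) - 57536 = ((-42*(1 - 42) - 109) + 152) - 57536 = ((-42*(-41) - 109) + 152) - 57536 = ((1722 - 109) + 152) - 57536 = (1613 + 152) - 57536 = 1765 - 57536 = -55771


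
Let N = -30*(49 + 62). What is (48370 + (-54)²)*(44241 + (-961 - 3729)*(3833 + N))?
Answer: -118718320094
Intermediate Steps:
N = -3330 (N = -30*111 = -3330)
(48370 + (-54)²)*(44241 + (-961 - 3729)*(3833 + N)) = (48370 + (-54)²)*(44241 + (-961 - 3729)*(3833 - 3330)) = (48370 + 2916)*(44241 - 4690*503) = 51286*(44241 - 2359070) = 51286*(-2314829) = -118718320094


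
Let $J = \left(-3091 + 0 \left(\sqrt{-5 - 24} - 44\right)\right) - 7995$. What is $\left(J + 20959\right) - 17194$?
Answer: $-7321$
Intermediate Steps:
$J = -11086$ ($J = \left(-3091 + 0 \left(\sqrt{-29} - 44\right)\right) - 7995 = \left(-3091 + 0 \left(i \sqrt{29} - 44\right)\right) - 7995 = \left(-3091 + 0 \left(-44 + i \sqrt{29}\right)\right) - 7995 = \left(-3091 + 0\right) - 7995 = -3091 - 7995 = -11086$)
$\left(J + 20959\right) - 17194 = \left(-11086 + 20959\right) - 17194 = 9873 - 17194 = -7321$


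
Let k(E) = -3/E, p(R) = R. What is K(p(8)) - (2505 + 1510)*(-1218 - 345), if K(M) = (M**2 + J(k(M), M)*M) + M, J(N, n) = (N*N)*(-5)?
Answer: 50204091/8 ≈ 6.2755e+6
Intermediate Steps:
J(N, n) = -5*N**2 (J(N, n) = N**2*(-5) = -5*N**2)
K(M) = M + M**2 - 45/M (K(M) = (M**2 + (-5*9/M**2)*M) + M = (M**2 + (-45/M**2)*M) + M = (M**2 - 45/M) + M = M + M**2 - 45/M)
K(p(8)) - (2505 + 1510)*(-1218 - 345) = (8 + 8**2 - 45/8) - (2505 + 1510)*(-1218 - 345) = (8 + 64 - 45*1/8) - 4015*(-1563) = (8 + 64 - 45/8) - 1*(-6275445) = 531/8 + 6275445 = 50204091/8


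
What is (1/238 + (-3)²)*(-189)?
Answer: -57861/34 ≈ -1701.8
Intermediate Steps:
(1/238 + (-3)²)*(-189) = (1/238 + 9)*(-189) = (2143/238)*(-189) = -57861/34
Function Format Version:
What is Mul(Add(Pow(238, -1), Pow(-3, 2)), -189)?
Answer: Rational(-57861, 34) ≈ -1701.8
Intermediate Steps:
Mul(Add(Pow(238, -1), Pow(-3, 2)), -189) = Mul(Add(Rational(1, 238), 9), -189) = Mul(Rational(2143, 238), -189) = Rational(-57861, 34)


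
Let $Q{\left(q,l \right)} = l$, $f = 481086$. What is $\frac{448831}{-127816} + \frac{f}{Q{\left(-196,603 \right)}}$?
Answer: $\frac{6802204787}{8563672} \approx 794.31$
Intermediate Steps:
$\frac{448831}{-127816} + \frac{f}{Q{\left(-196,603 \right)}} = \frac{448831}{-127816} + \frac{481086}{603} = 448831 \left(- \frac{1}{127816}\right) + 481086 \cdot \frac{1}{603} = - \frac{448831}{127816} + \frac{53454}{67} = \frac{6802204787}{8563672}$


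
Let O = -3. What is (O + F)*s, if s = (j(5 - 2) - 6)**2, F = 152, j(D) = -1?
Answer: 7301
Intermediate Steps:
s = 49 (s = (-1 - 6)**2 = (-7)**2 = 49)
(O + F)*s = (-3 + 152)*49 = 149*49 = 7301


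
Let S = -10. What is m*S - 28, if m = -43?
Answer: 402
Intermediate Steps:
m*S - 28 = -43*(-10) - 28 = 430 - 28 = 402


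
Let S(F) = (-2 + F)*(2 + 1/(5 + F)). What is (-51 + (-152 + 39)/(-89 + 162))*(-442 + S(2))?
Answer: 1695512/73 ≈ 23226.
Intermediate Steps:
(-51 + (-152 + 39)/(-89 + 162))*(-442 + S(2)) = (-51 + (-152 + 39)/(-89 + 162))*(-442 + (-22 + 2*2**2 + 7*2)/(5 + 2)) = (-51 - 113/73)*(-442 + (-22 + 2*4 + 14)/7) = (-51 - 113*1/73)*(-442 + (-22 + 8 + 14)/7) = (-51 - 113/73)*(-442 + (1/7)*0) = -3836*(-442 + 0)/73 = -3836/73*(-442) = 1695512/73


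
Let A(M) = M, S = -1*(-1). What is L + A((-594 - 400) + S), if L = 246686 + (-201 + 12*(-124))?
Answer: 244004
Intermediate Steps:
S = 1
L = 244997 (L = 246686 + (-201 - 1488) = 246686 - 1689 = 244997)
L + A((-594 - 400) + S) = 244997 + ((-594 - 400) + 1) = 244997 + (-994 + 1) = 244997 - 993 = 244004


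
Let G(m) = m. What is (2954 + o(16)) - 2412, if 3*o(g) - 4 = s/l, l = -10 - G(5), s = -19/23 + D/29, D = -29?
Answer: 62488/115 ≈ 543.37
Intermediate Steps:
s = -42/23 (s = -19/23 - 29/29 = -19*1/23 - 29*1/29 = -19/23 - 1 = -42/23 ≈ -1.8261)
l = -15 (l = -10 - 1*5 = -10 - 5 = -15)
o(g) = 158/115 (o(g) = 4/3 + (-42/23/(-15))/3 = 4/3 + (-42/23*(-1/15))/3 = 4/3 + (1/3)*(14/115) = 4/3 + 14/345 = 158/115)
(2954 + o(16)) - 2412 = (2954 + 158/115) - 2412 = 339868/115 - 2412 = 62488/115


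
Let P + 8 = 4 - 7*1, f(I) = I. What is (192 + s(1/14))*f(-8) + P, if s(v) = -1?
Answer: -1539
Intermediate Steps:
P = -11 (P = -8 + (4 - 7*1) = -8 + (4 - 7) = -8 - 3 = -11)
(192 + s(1/14))*f(-8) + P = (192 - 1)*(-8) - 11 = 191*(-8) - 11 = -1528 - 11 = -1539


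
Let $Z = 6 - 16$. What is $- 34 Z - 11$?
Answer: $329$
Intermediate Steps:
$Z = -10$ ($Z = 6 - 16 = -10$)
$- 34 Z - 11 = \left(-34\right) \left(-10\right) - 11 = 340 - 11 = 329$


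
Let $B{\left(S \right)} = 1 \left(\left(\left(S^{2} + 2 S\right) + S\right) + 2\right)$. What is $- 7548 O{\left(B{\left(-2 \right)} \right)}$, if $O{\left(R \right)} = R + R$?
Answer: $0$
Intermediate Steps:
$B{\left(S \right)} = 2 + S^{2} + 3 S$ ($B{\left(S \right)} = 1 \left(\left(S^{2} + 3 S\right) + 2\right) = 1 \left(2 + S^{2} + 3 S\right) = 2 + S^{2} + 3 S$)
$O{\left(R \right)} = 2 R$
$- 7548 O{\left(B{\left(-2 \right)} \right)} = - 7548 \cdot 2 \left(2 + \left(-2\right)^{2} + 3 \left(-2\right)\right) = - 7548 \cdot 2 \left(2 + 4 - 6\right) = - 7548 \cdot 2 \cdot 0 = \left(-7548\right) 0 = 0$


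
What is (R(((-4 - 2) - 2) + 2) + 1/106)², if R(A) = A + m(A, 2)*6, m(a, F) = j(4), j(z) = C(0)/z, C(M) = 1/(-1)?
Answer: 157609/2809 ≈ 56.109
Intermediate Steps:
C(M) = -1
j(z) = -1/z
m(a, F) = -¼ (m(a, F) = -1/4 = -1*¼ = -¼)
R(A) = -3/2 + A (R(A) = A - ¼*6 = A - 3/2 = -3/2 + A)
(R(((-4 - 2) - 2) + 2) + 1/106)² = ((-3/2 + (((-4 - 2) - 2) + 2)) + 1/106)² = ((-3/2 + ((-6 - 2) + 2)) + 1/106)² = ((-3/2 + (-8 + 2)) + 1/106)² = ((-3/2 - 6) + 1/106)² = (-15/2 + 1/106)² = (-397/53)² = 157609/2809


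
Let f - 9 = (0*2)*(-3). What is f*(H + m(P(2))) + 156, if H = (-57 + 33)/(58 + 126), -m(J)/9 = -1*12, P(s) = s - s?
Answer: 25917/23 ≈ 1126.8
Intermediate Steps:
P(s) = 0
m(J) = 108 (m(J) = -(-9)*12 = -9*(-12) = 108)
H = -3/23 (H = -24/184 = -24*1/184 = -3/23 ≈ -0.13043)
f = 9 (f = 9 + (0*2)*(-3) = 9 + 0*(-3) = 9 + 0 = 9)
f*(H + m(P(2))) + 156 = 9*(-3/23 + 108) + 156 = 9*(2481/23) + 156 = 22329/23 + 156 = 25917/23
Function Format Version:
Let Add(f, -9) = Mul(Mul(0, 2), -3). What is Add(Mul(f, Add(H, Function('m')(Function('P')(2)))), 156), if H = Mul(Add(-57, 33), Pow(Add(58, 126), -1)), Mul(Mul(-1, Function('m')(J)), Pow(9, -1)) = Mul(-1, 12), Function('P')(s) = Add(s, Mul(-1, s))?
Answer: Rational(25917, 23) ≈ 1126.8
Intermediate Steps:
Function('P')(s) = 0
Function('m')(J) = 108 (Function('m')(J) = Mul(-9, Mul(-1, 12)) = Mul(-9, -12) = 108)
H = Rational(-3, 23) (H = Mul(-24, Pow(184, -1)) = Mul(-24, Rational(1, 184)) = Rational(-3, 23) ≈ -0.13043)
f = 9 (f = Add(9, Mul(Mul(0, 2), -3)) = Add(9, Mul(0, -3)) = Add(9, 0) = 9)
Add(Mul(f, Add(H, Function('m')(Function('P')(2)))), 156) = Add(Mul(9, Add(Rational(-3, 23), 108)), 156) = Add(Mul(9, Rational(2481, 23)), 156) = Add(Rational(22329, 23), 156) = Rational(25917, 23)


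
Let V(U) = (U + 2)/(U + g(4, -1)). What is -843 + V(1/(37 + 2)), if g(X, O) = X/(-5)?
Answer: -127688/151 ≈ -845.62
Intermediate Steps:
g(X, O) = -X/5 (g(X, O) = X*(-1/5) = -X/5)
V(U) = (2 + U)/(-4/5 + U) (V(U) = (U + 2)/(U - 1/5*4) = (2 + U)/(U - 4/5) = (2 + U)/(-4/5 + U))
-843 + V(1/(37 + 2)) = -843 + 5*(2 + 1/(37 + 2))/(-4 + 5/(37 + 2)) = -843 + 5*(2 + 1/39)/(-4 + 5/39) = -843 + 5*(2 + 1/39)/(-4 + 5*(1/39)) = -843 + 5*(79/39)/(-4 + 5/39) = -843 + 5*(79/39)/(-151/39) = -843 + 5*(-39/151)*(79/39) = -843 - 395/151 = -127688/151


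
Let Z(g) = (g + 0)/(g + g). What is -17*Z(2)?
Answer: -17/2 ≈ -8.5000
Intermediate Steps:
Z(g) = ½ (Z(g) = g/((2*g)) = g*(1/(2*g)) = ½)
-17*Z(2) = -17*½ = -17/2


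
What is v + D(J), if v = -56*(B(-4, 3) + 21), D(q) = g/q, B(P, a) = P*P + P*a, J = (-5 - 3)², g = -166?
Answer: -44883/32 ≈ -1402.6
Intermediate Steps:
J = 64 (J = (-8)² = 64)
B(P, a) = P² + P*a
D(q) = -166/q
v = -1400 (v = -56*(-4*(-4 + 3) + 21) = -56*(-4*(-1) + 21) = -56*(4 + 21) = -56*25 = -1400)
v + D(J) = -1400 - 166/64 = -1400 - 166*1/64 = -1400 - 83/32 = -44883/32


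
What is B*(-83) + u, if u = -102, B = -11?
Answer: 811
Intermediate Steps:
B*(-83) + u = -11*(-83) - 102 = 913 - 102 = 811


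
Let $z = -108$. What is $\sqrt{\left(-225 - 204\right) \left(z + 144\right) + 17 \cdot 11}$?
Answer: $i \sqrt{15257} \approx 123.52 i$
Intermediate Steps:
$\sqrt{\left(-225 - 204\right) \left(z + 144\right) + 17 \cdot 11} = \sqrt{\left(-225 - 204\right) \left(-108 + 144\right) + 17 \cdot 11} = \sqrt{\left(-429\right) 36 + 187} = \sqrt{-15444 + 187} = \sqrt{-15257} = i \sqrt{15257}$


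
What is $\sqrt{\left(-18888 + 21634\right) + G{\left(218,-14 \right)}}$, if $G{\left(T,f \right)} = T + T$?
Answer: $\sqrt{3182} \approx 56.409$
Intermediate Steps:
$G{\left(T,f \right)} = 2 T$
$\sqrt{\left(-18888 + 21634\right) + G{\left(218,-14 \right)}} = \sqrt{\left(-18888 + 21634\right) + 2 \cdot 218} = \sqrt{2746 + 436} = \sqrt{3182}$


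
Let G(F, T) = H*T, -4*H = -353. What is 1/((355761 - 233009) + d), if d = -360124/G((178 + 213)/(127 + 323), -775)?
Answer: 273575/33583318896 ≈ 8.1462e-6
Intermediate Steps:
H = 353/4 (H = -¼*(-353) = 353/4 ≈ 88.250)
G(F, T) = 353*T/4
d = 1440496/273575 (d = -360124/((353/4)*(-775)) = -360124/(-273575/4) = -360124*(-4/273575) = 1440496/273575 ≈ 5.2654)
1/((355761 - 233009) + d) = 1/((355761 - 233009) + 1440496/273575) = 1/(122752 + 1440496/273575) = 1/(33583318896/273575) = 273575/33583318896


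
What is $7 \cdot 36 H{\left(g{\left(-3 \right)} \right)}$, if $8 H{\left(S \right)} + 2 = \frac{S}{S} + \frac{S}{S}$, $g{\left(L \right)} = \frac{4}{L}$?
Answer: $0$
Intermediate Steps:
$H{\left(S \right)} = 0$ ($H{\left(S \right)} = - \frac{1}{4} + \frac{\frac{S}{S} + \frac{S}{S}}{8} = - \frac{1}{4} + \frac{1 + 1}{8} = - \frac{1}{4} + \frac{1}{8} \cdot 2 = - \frac{1}{4} + \frac{1}{4} = 0$)
$7 \cdot 36 H{\left(g{\left(-3 \right)} \right)} = 7 \cdot 36 \cdot 0 = 252 \cdot 0 = 0$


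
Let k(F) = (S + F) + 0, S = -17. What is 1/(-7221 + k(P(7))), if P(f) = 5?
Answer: -1/7233 ≈ -0.00013826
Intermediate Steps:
k(F) = -17 + F (k(F) = (-17 + F) + 0 = -17 + F)
1/(-7221 + k(P(7))) = 1/(-7221 + (-17 + 5)) = 1/(-7221 - 12) = 1/(-7233) = -1/7233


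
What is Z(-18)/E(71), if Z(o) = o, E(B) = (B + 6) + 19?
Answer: -3/16 ≈ -0.18750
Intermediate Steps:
E(B) = 25 + B (E(B) = (6 + B) + 19 = 25 + B)
Z(-18)/E(71) = -18/(25 + 71) = -18/96 = -18*1/96 = -3/16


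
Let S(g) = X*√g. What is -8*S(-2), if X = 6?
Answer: -48*I*√2 ≈ -67.882*I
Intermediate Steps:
S(g) = 6*√g
-8*S(-2) = -48*√(-2) = -48*I*√2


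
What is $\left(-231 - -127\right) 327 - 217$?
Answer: $-34225$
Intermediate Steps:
$\left(-231 - -127\right) 327 - 217 = \left(-231 + 127\right) 327 - 217 = \left(-104\right) 327 - 217 = -34008 - 217 = -34225$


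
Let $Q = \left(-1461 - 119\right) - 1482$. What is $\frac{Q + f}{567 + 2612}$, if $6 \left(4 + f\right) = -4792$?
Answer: $- \frac{62}{51} \approx -1.2157$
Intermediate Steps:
$f = - \frac{2408}{3}$ ($f = -4 + \frac{1}{6} \left(-4792\right) = -4 - \frac{2396}{3} = - \frac{2408}{3} \approx -802.67$)
$Q = -3062$ ($Q = -1580 - 1482 = -3062$)
$\frac{Q + f}{567 + 2612} = \frac{-3062 - \frac{2408}{3}}{567 + 2612} = - \frac{11594}{3 \cdot 3179} = \left(- \frac{11594}{3}\right) \frac{1}{3179} = - \frac{62}{51}$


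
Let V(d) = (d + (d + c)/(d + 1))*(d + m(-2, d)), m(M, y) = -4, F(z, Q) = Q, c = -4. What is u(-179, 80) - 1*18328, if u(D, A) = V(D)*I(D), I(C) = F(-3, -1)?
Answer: -9059641/178 ≈ -50897.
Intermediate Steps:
I(C) = -1
V(d) = (-4 + d)*(d + (-4 + d)/(1 + d)) (V(d) = (d + (d - 4)/(d + 1))*(d - 4) = (d + (-4 + d)/(1 + d))*(-4 + d) = (-4 + d)*(d + (-4 + d)/(1 + d)))
u(D, A) = -(16 + D³ - 12*D - 2*D²)/(1 + D) (u(D, A) = ((16 + D³ - 12*D - 2*D²)/(1 + D))*(-1) = -(16 + D³ - 12*D - 2*D²)/(1 + D))
u(-179, 80) - 1*18328 = (-16 - 1*(-179)³ + 2*(-179)² + 12*(-179))/(1 - 179) - 1*18328 = (-16 - 1*(-5735339) + 2*32041 - 2148)/(-178) - 18328 = -(-16 + 5735339 + 64082 - 2148)/178 - 18328 = -1/178*5797257 - 18328 = -5797257/178 - 18328 = -9059641/178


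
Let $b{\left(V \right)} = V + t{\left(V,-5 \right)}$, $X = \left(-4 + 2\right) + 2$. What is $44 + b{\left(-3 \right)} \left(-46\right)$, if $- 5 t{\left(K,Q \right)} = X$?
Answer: $182$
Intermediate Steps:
$X = 0$ ($X = -2 + 2 = 0$)
$t{\left(K,Q \right)} = 0$ ($t{\left(K,Q \right)} = \left(- \frac{1}{5}\right) 0 = 0$)
$b{\left(V \right)} = V$ ($b{\left(V \right)} = V + 0 = V$)
$44 + b{\left(-3 \right)} \left(-46\right) = 44 - -138 = 44 + 138 = 182$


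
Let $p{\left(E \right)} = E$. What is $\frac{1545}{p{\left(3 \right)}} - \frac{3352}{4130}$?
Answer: $\frac{1061799}{2065} \approx 514.19$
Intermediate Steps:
$\frac{1545}{p{\left(3 \right)}} - \frac{3352}{4130} = \frac{1545}{3} - \frac{3352}{4130} = 1545 \cdot \frac{1}{3} - \frac{1676}{2065} = 515 - \frac{1676}{2065} = \frac{1061799}{2065}$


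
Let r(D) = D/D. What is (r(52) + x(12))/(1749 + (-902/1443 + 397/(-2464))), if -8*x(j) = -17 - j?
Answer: 16444428/6215865049 ≈ 0.0026456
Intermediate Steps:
x(j) = 17/8 + j/8 (x(j) = -(-17 - j)/8 = 17/8 + j/8)
r(D) = 1
(r(52) + x(12))/(1749 + (-902/1443 + 397/(-2464))) = (1 + (17/8 + (⅛)*12))/(1749 + (-902/1443 + 397/(-2464))) = (1 + (17/8 + 3/2))/(1749 + (-902*1/1443 + 397*(-1/2464))) = (1 + 29/8)/(1749 + (-902/1443 - 397/2464)) = 37/(8*(1749 - 2795399/3555552)) = 37/(8*(6215865049/3555552)) = (37/8)*(3555552/6215865049) = 16444428/6215865049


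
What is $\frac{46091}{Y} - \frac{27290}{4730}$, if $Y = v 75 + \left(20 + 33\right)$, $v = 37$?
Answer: $\frac{14083431}{1337644} \approx 10.529$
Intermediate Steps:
$Y = 2828$ ($Y = 37 \cdot 75 + \left(20 + 33\right) = 2775 + 53 = 2828$)
$\frac{46091}{Y} - \frac{27290}{4730} = \frac{46091}{2828} - \frac{27290}{4730} = 46091 \cdot \frac{1}{2828} - \frac{2729}{473} = \frac{46091}{2828} - \frac{2729}{473} = \frac{14083431}{1337644}$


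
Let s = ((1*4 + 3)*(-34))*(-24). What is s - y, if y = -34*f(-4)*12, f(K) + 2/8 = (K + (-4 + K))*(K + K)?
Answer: 44778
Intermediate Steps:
f(K) = -¼ + 2*K*(-4 + 2*K) (f(K) = -¼ + (K + (-4 + K))*(K + K) = -¼ + (-4 + 2*K)*(2*K) = -¼ + 2*K*(-4 + 2*K))
s = 5712 (s = ((4 + 3)*(-34))*(-24) = (7*(-34))*(-24) = -238*(-24) = 5712)
y = -39066 (y = -34*(-¼ - 8*(-4) + 4*(-4)²)*12 = -34*(-¼ + 32 + 4*16)*12 = -34*(-¼ + 32 + 64)*12 = -34*383/4*12 = -6511/2*12 = -39066)
s - y = 5712 - 1*(-39066) = 5712 + 39066 = 44778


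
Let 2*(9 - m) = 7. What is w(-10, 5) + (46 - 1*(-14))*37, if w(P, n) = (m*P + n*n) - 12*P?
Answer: 2310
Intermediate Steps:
m = 11/2 (m = 9 - ½*7 = 9 - 7/2 = 11/2 ≈ 5.5000)
w(P, n) = n² - 13*P/2 (w(P, n) = (11*P/2 + n*n) - 12*P = (11*P/2 + n²) - 12*P = (n² + 11*P/2) - 12*P = n² - 13*P/2)
w(-10, 5) + (46 - 1*(-14))*37 = (5² - 13/2*(-10)) + (46 - 1*(-14))*37 = (25 + 65) + (46 + 14)*37 = 90 + 60*37 = 90 + 2220 = 2310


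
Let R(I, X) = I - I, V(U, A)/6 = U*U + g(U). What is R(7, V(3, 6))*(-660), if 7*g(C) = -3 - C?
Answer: 0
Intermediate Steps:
g(C) = -3/7 - C/7 (g(C) = (-3 - C)/7 = -3/7 - C/7)
V(U, A) = -18/7 + 6*U² - 6*U/7 (V(U, A) = 6*(U*U + (-3/7 - U/7)) = 6*(U² + (-3/7 - U/7)) = 6*(-3/7 + U² - U/7) = -18/7 + 6*U² - 6*U/7)
R(I, X) = 0
R(7, V(3, 6))*(-660) = 0*(-660) = 0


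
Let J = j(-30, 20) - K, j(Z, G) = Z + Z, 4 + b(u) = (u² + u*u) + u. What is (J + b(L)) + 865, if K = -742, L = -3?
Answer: 1558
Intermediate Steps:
b(u) = -4 + u + 2*u² (b(u) = -4 + ((u² + u*u) + u) = -4 + ((u² + u²) + u) = -4 + (2*u² + u) = -4 + (u + 2*u²) = -4 + u + 2*u²)
j(Z, G) = 2*Z
J = 682 (J = 2*(-30) - 1*(-742) = -60 + 742 = 682)
(J + b(L)) + 865 = (682 + (-4 - 3 + 2*(-3)²)) + 865 = (682 + (-4 - 3 + 2*9)) + 865 = (682 + (-4 - 3 + 18)) + 865 = (682 + 11) + 865 = 693 + 865 = 1558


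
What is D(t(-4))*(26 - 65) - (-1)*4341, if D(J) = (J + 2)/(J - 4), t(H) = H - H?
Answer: 8721/2 ≈ 4360.5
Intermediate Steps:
t(H) = 0
D(J) = (2 + J)/(-4 + J)
D(t(-4))*(26 - 65) - (-1)*4341 = ((2 + 0)/(-4 + 0))*(26 - 65) - (-1)*4341 = (2/(-4))*(-39) - 1*(-4341) = -¼*2*(-39) + 4341 = -½*(-39) + 4341 = 39/2 + 4341 = 8721/2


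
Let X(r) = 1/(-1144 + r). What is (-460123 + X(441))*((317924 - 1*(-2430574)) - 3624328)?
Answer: 283301638420100/703 ≈ 4.0299e+11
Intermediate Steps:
(-460123 + X(441))*((317924 - 1*(-2430574)) - 3624328) = (-460123 + 1/(-1144 + 441))*((317924 - 1*(-2430574)) - 3624328) = (-460123 + 1/(-703))*((317924 + 2430574) - 3624328) = (-460123 - 1/703)*(2748498 - 3624328) = -323466470/703*(-875830) = 283301638420100/703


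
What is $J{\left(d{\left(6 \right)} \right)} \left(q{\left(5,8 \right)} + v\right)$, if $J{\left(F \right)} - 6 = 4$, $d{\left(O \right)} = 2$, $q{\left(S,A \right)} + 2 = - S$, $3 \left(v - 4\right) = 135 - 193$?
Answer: $- \frac{670}{3} \approx -223.33$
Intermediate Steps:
$v = - \frac{46}{3}$ ($v = 4 + \frac{135 - 193}{3} = 4 + \frac{1}{3} \left(-58\right) = 4 - \frac{58}{3} = - \frac{46}{3} \approx -15.333$)
$q{\left(S,A \right)} = -2 - S$
$J{\left(F \right)} = 10$ ($J{\left(F \right)} = 6 + 4 = 10$)
$J{\left(d{\left(6 \right)} \right)} \left(q{\left(5,8 \right)} + v\right) = 10 \left(\left(-2 - 5\right) - \frac{46}{3}\right) = 10 \left(-7 - \frac{46}{3}\right) = 10 \left(- \frac{67}{3}\right) = - \frac{670}{3}$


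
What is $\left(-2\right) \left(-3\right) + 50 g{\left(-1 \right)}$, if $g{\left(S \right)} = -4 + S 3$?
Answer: $-344$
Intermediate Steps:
$g{\left(S \right)} = -4 + 3 S$
$\left(-2\right) \left(-3\right) + 50 g{\left(-1 \right)} = \left(-2\right) \left(-3\right) + 50 \left(-4 + 3 \left(-1\right)\right) = 6 + 50 \left(-4 - 3\right) = 6 + 50 \left(-7\right) = 6 - 350 = -344$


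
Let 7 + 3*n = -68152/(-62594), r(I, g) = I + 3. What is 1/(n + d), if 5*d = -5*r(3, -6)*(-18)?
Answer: 13413/1422175 ≈ 0.0094313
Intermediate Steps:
r(I, g) = 3 + I
d = 108 (d = (-5*(3 + 3)*(-18))/5 = (-5*6*(-18))/5 = (-30*(-18))/5 = (⅕)*540 = 108)
n = -26429/13413 (n = -7/3 + (-68152/(-62594))/3 = -7/3 + (-68152*(-1/62594))/3 = -7/3 + (⅓)*(4868/4471) = -7/3 + 4868/13413 = -26429/13413 ≈ -1.9704)
1/(n + d) = 1/(-26429/13413 + 108) = 1/(1422175/13413) = 13413/1422175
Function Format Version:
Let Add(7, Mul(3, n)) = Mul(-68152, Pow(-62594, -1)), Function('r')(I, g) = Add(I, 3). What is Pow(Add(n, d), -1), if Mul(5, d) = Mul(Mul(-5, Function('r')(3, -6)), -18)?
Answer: Rational(13413, 1422175) ≈ 0.0094313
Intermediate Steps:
Function('r')(I, g) = Add(3, I)
d = 108 (d = Mul(Rational(1, 5), Mul(Mul(-5, Add(3, 3)), -18)) = Mul(Rational(1, 5), Mul(Mul(-5, 6), -18)) = Mul(Rational(1, 5), Mul(-30, -18)) = Mul(Rational(1, 5), 540) = 108)
n = Rational(-26429, 13413) (n = Add(Rational(-7, 3), Mul(Rational(1, 3), Mul(-68152, Pow(-62594, -1)))) = Add(Rational(-7, 3), Mul(Rational(1, 3), Mul(-68152, Rational(-1, 62594)))) = Add(Rational(-7, 3), Mul(Rational(1, 3), Rational(4868, 4471))) = Add(Rational(-7, 3), Rational(4868, 13413)) = Rational(-26429, 13413) ≈ -1.9704)
Pow(Add(n, d), -1) = Pow(Add(Rational(-26429, 13413), 108), -1) = Pow(Rational(1422175, 13413), -1) = Rational(13413, 1422175)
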